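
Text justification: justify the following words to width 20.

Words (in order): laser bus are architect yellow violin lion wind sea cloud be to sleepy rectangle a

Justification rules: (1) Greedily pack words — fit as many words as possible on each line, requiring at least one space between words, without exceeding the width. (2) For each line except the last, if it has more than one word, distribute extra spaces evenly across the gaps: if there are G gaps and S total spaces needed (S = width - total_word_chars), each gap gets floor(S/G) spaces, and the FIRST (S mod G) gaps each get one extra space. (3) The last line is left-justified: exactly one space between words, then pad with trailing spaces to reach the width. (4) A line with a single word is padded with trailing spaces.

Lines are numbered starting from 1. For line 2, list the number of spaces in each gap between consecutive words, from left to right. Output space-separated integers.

Answer: 5

Derivation:
Line 1: ['laser', 'bus', 'are'] (min_width=13, slack=7)
Line 2: ['architect', 'yellow'] (min_width=16, slack=4)
Line 3: ['violin', 'lion', 'wind', 'sea'] (min_width=20, slack=0)
Line 4: ['cloud', 'be', 'to', 'sleepy'] (min_width=18, slack=2)
Line 5: ['rectangle', 'a'] (min_width=11, slack=9)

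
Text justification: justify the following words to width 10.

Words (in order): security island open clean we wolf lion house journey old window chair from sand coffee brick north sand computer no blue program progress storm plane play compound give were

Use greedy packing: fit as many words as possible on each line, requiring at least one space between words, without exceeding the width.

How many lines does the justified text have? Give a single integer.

Line 1: ['security'] (min_width=8, slack=2)
Line 2: ['island'] (min_width=6, slack=4)
Line 3: ['open', 'clean'] (min_width=10, slack=0)
Line 4: ['we', 'wolf'] (min_width=7, slack=3)
Line 5: ['lion', 'house'] (min_width=10, slack=0)
Line 6: ['journey'] (min_width=7, slack=3)
Line 7: ['old', 'window'] (min_width=10, slack=0)
Line 8: ['chair', 'from'] (min_width=10, slack=0)
Line 9: ['sand'] (min_width=4, slack=6)
Line 10: ['coffee'] (min_width=6, slack=4)
Line 11: ['brick'] (min_width=5, slack=5)
Line 12: ['north', 'sand'] (min_width=10, slack=0)
Line 13: ['computer'] (min_width=8, slack=2)
Line 14: ['no', 'blue'] (min_width=7, slack=3)
Line 15: ['program'] (min_width=7, slack=3)
Line 16: ['progress'] (min_width=8, slack=2)
Line 17: ['storm'] (min_width=5, slack=5)
Line 18: ['plane', 'play'] (min_width=10, slack=0)
Line 19: ['compound'] (min_width=8, slack=2)
Line 20: ['give', 'were'] (min_width=9, slack=1)
Total lines: 20

Answer: 20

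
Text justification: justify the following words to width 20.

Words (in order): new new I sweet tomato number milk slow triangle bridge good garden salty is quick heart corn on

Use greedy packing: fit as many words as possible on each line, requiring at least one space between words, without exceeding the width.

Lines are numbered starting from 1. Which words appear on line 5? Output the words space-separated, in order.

Line 1: ['new', 'new', 'I', 'sweet'] (min_width=15, slack=5)
Line 2: ['tomato', 'number', 'milk'] (min_width=18, slack=2)
Line 3: ['slow', 'triangle', 'bridge'] (min_width=20, slack=0)
Line 4: ['good', 'garden', 'salty', 'is'] (min_width=20, slack=0)
Line 5: ['quick', 'heart', 'corn', 'on'] (min_width=19, slack=1)

Answer: quick heart corn on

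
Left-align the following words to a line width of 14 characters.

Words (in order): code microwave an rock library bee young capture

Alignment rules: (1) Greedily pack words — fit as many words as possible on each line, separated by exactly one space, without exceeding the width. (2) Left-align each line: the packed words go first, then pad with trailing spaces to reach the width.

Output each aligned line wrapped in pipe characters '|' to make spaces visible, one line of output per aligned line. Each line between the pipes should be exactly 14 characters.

Answer: |code microwave|
|an rock       |
|library bee   |
|young capture |

Derivation:
Line 1: ['code', 'microwave'] (min_width=14, slack=0)
Line 2: ['an', 'rock'] (min_width=7, slack=7)
Line 3: ['library', 'bee'] (min_width=11, slack=3)
Line 4: ['young', 'capture'] (min_width=13, slack=1)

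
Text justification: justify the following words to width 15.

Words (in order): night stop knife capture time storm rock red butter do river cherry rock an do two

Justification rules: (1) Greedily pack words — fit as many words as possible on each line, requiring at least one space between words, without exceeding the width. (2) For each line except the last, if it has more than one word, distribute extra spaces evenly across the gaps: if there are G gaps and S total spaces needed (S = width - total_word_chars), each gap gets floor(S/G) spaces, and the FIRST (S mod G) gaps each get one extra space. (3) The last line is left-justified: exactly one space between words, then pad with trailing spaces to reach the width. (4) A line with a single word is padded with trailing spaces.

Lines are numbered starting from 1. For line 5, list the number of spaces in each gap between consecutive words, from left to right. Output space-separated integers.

Line 1: ['night', 'stop'] (min_width=10, slack=5)
Line 2: ['knife', 'capture'] (min_width=13, slack=2)
Line 3: ['time', 'storm', 'rock'] (min_width=15, slack=0)
Line 4: ['red', 'butter', 'do'] (min_width=13, slack=2)
Line 5: ['river', 'cherry'] (min_width=12, slack=3)
Line 6: ['rock', 'an', 'do', 'two'] (min_width=14, slack=1)

Answer: 4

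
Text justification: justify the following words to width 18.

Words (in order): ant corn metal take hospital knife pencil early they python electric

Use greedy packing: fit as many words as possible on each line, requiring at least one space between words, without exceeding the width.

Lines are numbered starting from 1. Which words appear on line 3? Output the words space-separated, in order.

Answer: knife pencil early

Derivation:
Line 1: ['ant', 'corn', 'metal'] (min_width=14, slack=4)
Line 2: ['take', 'hospital'] (min_width=13, slack=5)
Line 3: ['knife', 'pencil', 'early'] (min_width=18, slack=0)
Line 4: ['they', 'python'] (min_width=11, slack=7)
Line 5: ['electric'] (min_width=8, slack=10)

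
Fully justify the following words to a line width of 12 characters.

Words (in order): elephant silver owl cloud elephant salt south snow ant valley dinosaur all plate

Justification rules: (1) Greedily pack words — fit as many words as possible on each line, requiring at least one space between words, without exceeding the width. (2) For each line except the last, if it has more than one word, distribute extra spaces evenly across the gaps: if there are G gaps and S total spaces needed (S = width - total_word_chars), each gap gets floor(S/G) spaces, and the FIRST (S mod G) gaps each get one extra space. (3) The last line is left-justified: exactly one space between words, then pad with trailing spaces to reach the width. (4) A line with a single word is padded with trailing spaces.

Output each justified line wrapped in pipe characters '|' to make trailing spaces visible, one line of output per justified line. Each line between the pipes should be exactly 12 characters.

Answer: |elephant    |
|silver   owl|
|cloud       |
|elephant    |
|salt   south|
|snow     ant|
|valley      |
|dinosaur all|
|plate       |

Derivation:
Line 1: ['elephant'] (min_width=8, slack=4)
Line 2: ['silver', 'owl'] (min_width=10, slack=2)
Line 3: ['cloud'] (min_width=5, slack=7)
Line 4: ['elephant'] (min_width=8, slack=4)
Line 5: ['salt', 'south'] (min_width=10, slack=2)
Line 6: ['snow', 'ant'] (min_width=8, slack=4)
Line 7: ['valley'] (min_width=6, slack=6)
Line 8: ['dinosaur', 'all'] (min_width=12, slack=0)
Line 9: ['plate'] (min_width=5, slack=7)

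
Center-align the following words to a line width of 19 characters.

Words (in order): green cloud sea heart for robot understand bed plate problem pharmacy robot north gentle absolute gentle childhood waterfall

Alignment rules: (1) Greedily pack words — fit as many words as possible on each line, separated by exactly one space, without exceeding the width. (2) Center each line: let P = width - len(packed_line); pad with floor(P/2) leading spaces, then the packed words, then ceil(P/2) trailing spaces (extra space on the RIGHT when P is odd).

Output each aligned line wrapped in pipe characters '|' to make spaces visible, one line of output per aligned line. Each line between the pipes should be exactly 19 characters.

Answer: |  green cloud sea  |
|  heart for robot  |
|  understand bed   |
|   plate problem   |
|  pharmacy robot   |
|   north gentle    |
|  absolute gentle  |
|childhood waterfall|

Derivation:
Line 1: ['green', 'cloud', 'sea'] (min_width=15, slack=4)
Line 2: ['heart', 'for', 'robot'] (min_width=15, slack=4)
Line 3: ['understand', 'bed'] (min_width=14, slack=5)
Line 4: ['plate', 'problem'] (min_width=13, slack=6)
Line 5: ['pharmacy', 'robot'] (min_width=14, slack=5)
Line 6: ['north', 'gentle'] (min_width=12, slack=7)
Line 7: ['absolute', 'gentle'] (min_width=15, slack=4)
Line 8: ['childhood', 'waterfall'] (min_width=19, slack=0)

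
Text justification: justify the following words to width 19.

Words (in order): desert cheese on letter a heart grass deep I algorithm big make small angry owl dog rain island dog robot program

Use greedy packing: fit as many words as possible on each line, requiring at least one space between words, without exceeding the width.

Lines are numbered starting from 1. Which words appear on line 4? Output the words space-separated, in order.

Answer: algorithm big make

Derivation:
Line 1: ['desert', 'cheese', 'on'] (min_width=16, slack=3)
Line 2: ['letter', 'a', 'heart'] (min_width=14, slack=5)
Line 3: ['grass', 'deep', 'I'] (min_width=12, slack=7)
Line 4: ['algorithm', 'big', 'make'] (min_width=18, slack=1)
Line 5: ['small', 'angry', 'owl', 'dog'] (min_width=19, slack=0)
Line 6: ['rain', 'island', 'dog'] (min_width=15, slack=4)
Line 7: ['robot', 'program'] (min_width=13, slack=6)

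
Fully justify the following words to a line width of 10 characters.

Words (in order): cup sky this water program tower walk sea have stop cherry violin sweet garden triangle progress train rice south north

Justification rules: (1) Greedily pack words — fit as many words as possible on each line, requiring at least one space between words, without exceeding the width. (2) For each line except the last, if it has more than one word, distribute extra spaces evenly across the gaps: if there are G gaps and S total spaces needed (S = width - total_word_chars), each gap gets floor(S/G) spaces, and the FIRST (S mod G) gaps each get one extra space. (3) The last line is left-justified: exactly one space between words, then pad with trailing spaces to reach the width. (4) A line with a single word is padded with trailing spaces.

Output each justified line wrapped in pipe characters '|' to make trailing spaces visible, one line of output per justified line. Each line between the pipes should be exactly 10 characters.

Answer: |cup    sky|
|this water|
|program   |
|tower walk|
|sea   have|
|stop      |
|cherry    |
|violin    |
|sweet     |
|garden    |
|triangle  |
|progress  |
|train rice|
|south     |
|north     |

Derivation:
Line 1: ['cup', 'sky'] (min_width=7, slack=3)
Line 2: ['this', 'water'] (min_width=10, slack=0)
Line 3: ['program'] (min_width=7, slack=3)
Line 4: ['tower', 'walk'] (min_width=10, slack=0)
Line 5: ['sea', 'have'] (min_width=8, slack=2)
Line 6: ['stop'] (min_width=4, slack=6)
Line 7: ['cherry'] (min_width=6, slack=4)
Line 8: ['violin'] (min_width=6, slack=4)
Line 9: ['sweet'] (min_width=5, slack=5)
Line 10: ['garden'] (min_width=6, slack=4)
Line 11: ['triangle'] (min_width=8, slack=2)
Line 12: ['progress'] (min_width=8, slack=2)
Line 13: ['train', 'rice'] (min_width=10, slack=0)
Line 14: ['south'] (min_width=5, slack=5)
Line 15: ['north'] (min_width=5, slack=5)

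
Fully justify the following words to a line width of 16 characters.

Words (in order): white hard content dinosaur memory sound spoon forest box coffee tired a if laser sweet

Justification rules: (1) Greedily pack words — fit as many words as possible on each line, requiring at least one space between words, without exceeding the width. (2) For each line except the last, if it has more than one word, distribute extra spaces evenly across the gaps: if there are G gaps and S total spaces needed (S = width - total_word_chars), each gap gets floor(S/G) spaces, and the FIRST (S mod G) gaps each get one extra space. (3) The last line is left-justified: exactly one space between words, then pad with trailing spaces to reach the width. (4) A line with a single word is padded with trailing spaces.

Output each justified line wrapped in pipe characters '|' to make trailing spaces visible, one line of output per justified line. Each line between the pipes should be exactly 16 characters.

Answer: |white       hard|
|content dinosaur|
|memory     sound|
|spoon forest box|
|coffee  tired  a|
|if laser sweet  |

Derivation:
Line 1: ['white', 'hard'] (min_width=10, slack=6)
Line 2: ['content', 'dinosaur'] (min_width=16, slack=0)
Line 3: ['memory', 'sound'] (min_width=12, slack=4)
Line 4: ['spoon', 'forest', 'box'] (min_width=16, slack=0)
Line 5: ['coffee', 'tired', 'a'] (min_width=14, slack=2)
Line 6: ['if', 'laser', 'sweet'] (min_width=14, slack=2)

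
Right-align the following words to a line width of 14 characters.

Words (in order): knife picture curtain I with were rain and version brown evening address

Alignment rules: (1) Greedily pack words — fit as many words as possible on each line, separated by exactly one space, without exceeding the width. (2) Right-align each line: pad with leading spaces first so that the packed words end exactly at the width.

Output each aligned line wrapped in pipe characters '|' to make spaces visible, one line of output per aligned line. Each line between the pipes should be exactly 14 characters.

Line 1: ['knife', 'picture'] (min_width=13, slack=1)
Line 2: ['curtain', 'I', 'with'] (min_width=14, slack=0)
Line 3: ['were', 'rain', 'and'] (min_width=13, slack=1)
Line 4: ['version', 'brown'] (min_width=13, slack=1)
Line 5: ['evening'] (min_width=7, slack=7)
Line 6: ['address'] (min_width=7, slack=7)

Answer: | knife picture|
|curtain I with|
| were rain and|
| version brown|
|       evening|
|       address|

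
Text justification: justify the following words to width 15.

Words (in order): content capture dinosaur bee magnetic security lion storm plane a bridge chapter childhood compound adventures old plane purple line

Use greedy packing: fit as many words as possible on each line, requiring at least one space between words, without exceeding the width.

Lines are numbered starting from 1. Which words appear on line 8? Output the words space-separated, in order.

Line 1: ['content', 'capture'] (min_width=15, slack=0)
Line 2: ['dinosaur', 'bee'] (min_width=12, slack=3)
Line 3: ['magnetic'] (min_width=8, slack=7)
Line 4: ['security', 'lion'] (min_width=13, slack=2)
Line 5: ['storm', 'plane', 'a'] (min_width=13, slack=2)
Line 6: ['bridge', 'chapter'] (min_width=14, slack=1)
Line 7: ['childhood'] (min_width=9, slack=6)
Line 8: ['compound'] (min_width=8, slack=7)
Line 9: ['adventures', 'old'] (min_width=14, slack=1)
Line 10: ['plane', 'purple'] (min_width=12, slack=3)
Line 11: ['line'] (min_width=4, slack=11)

Answer: compound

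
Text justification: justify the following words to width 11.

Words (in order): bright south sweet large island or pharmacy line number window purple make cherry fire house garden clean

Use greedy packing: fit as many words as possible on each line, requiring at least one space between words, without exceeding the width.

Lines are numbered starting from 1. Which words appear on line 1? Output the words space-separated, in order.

Answer: bright

Derivation:
Line 1: ['bright'] (min_width=6, slack=5)
Line 2: ['south', 'sweet'] (min_width=11, slack=0)
Line 3: ['large'] (min_width=5, slack=6)
Line 4: ['island', 'or'] (min_width=9, slack=2)
Line 5: ['pharmacy'] (min_width=8, slack=3)
Line 6: ['line', 'number'] (min_width=11, slack=0)
Line 7: ['window'] (min_width=6, slack=5)
Line 8: ['purple', 'make'] (min_width=11, slack=0)
Line 9: ['cherry', 'fire'] (min_width=11, slack=0)
Line 10: ['house'] (min_width=5, slack=6)
Line 11: ['garden'] (min_width=6, slack=5)
Line 12: ['clean'] (min_width=5, slack=6)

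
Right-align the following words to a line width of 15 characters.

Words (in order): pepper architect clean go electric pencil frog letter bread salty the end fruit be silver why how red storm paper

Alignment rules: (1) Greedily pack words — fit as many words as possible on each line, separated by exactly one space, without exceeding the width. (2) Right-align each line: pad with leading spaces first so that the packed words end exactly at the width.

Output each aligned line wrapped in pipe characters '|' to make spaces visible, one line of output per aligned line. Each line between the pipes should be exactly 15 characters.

Answer: |         pepper|
|architect clean|
|    go electric|
|    pencil frog|
|   letter bread|
|  salty the end|
|fruit be silver|
|    why how red|
|    storm paper|

Derivation:
Line 1: ['pepper'] (min_width=6, slack=9)
Line 2: ['architect', 'clean'] (min_width=15, slack=0)
Line 3: ['go', 'electric'] (min_width=11, slack=4)
Line 4: ['pencil', 'frog'] (min_width=11, slack=4)
Line 5: ['letter', 'bread'] (min_width=12, slack=3)
Line 6: ['salty', 'the', 'end'] (min_width=13, slack=2)
Line 7: ['fruit', 'be', 'silver'] (min_width=15, slack=0)
Line 8: ['why', 'how', 'red'] (min_width=11, slack=4)
Line 9: ['storm', 'paper'] (min_width=11, slack=4)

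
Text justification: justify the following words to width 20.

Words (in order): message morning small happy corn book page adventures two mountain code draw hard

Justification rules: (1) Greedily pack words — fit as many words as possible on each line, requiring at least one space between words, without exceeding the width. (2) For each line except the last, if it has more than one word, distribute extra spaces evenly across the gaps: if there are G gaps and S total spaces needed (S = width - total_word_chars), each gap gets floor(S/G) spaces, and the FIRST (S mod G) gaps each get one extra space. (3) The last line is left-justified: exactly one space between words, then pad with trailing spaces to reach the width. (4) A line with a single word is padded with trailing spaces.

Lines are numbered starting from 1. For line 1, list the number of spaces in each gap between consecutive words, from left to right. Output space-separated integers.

Answer: 6

Derivation:
Line 1: ['message', 'morning'] (min_width=15, slack=5)
Line 2: ['small', 'happy', 'corn'] (min_width=16, slack=4)
Line 3: ['book', 'page', 'adventures'] (min_width=20, slack=0)
Line 4: ['two', 'mountain', 'code'] (min_width=17, slack=3)
Line 5: ['draw', 'hard'] (min_width=9, slack=11)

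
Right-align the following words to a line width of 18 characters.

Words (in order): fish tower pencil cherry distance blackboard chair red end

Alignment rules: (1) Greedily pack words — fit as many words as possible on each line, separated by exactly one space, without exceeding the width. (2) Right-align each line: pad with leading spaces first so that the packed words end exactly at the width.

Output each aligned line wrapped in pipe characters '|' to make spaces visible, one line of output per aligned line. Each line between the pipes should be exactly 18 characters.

Line 1: ['fish', 'tower', 'pencil'] (min_width=17, slack=1)
Line 2: ['cherry', 'distance'] (min_width=15, slack=3)
Line 3: ['blackboard', 'chair'] (min_width=16, slack=2)
Line 4: ['red', 'end'] (min_width=7, slack=11)

Answer: | fish tower pencil|
|   cherry distance|
|  blackboard chair|
|           red end|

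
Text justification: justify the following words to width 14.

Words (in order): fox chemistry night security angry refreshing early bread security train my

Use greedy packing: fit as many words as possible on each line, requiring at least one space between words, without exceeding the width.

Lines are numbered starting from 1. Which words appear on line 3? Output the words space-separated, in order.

Line 1: ['fox', 'chemistry'] (min_width=13, slack=1)
Line 2: ['night', 'security'] (min_width=14, slack=0)
Line 3: ['angry'] (min_width=5, slack=9)
Line 4: ['refreshing'] (min_width=10, slack=4)
Line 5: ['early', 'bread'] (min_width=11, slack=3)
Line 6: ['security', 'train'] (min_width=14, slack=0)
Line 7: ['my'] (min_width=2, slack=12)

Answer: angry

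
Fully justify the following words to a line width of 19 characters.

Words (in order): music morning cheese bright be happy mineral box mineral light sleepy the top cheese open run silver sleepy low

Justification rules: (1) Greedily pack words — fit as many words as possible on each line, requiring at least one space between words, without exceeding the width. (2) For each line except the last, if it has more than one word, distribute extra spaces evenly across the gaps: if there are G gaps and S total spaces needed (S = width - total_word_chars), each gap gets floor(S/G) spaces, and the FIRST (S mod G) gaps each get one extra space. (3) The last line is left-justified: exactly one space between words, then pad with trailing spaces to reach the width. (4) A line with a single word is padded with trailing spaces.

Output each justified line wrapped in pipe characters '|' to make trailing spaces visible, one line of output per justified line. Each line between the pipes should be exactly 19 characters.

Answer: |music       morning|
|cheese   bright  be|
|happy  mineral  box|
|mineral       light|
|sleepy    the   top|
|cheese   open   run|
|silver sleepy low  |

Derivation:
Line 1: ['music', 'morning'] (min_width=13, slack=6)
Line 2: ['cheese', 'bright', 'be'] (min_width=16, slack=3)
Line 3: ['happy', 'mineral', 'box'] (min_width=17, slack=2)
Line 4: ['mineral', 'light'] (min_width=13, slack=6)
Line 5: ['sleepy', 'the', 'top'] (min_width=14, slack=5)
Line 6: ['cheese', 'open', 'run'] (min_width=15, slack=4)
Line 7: ['silver', 'sleepy', 'low'] (min_width=17, slack=2)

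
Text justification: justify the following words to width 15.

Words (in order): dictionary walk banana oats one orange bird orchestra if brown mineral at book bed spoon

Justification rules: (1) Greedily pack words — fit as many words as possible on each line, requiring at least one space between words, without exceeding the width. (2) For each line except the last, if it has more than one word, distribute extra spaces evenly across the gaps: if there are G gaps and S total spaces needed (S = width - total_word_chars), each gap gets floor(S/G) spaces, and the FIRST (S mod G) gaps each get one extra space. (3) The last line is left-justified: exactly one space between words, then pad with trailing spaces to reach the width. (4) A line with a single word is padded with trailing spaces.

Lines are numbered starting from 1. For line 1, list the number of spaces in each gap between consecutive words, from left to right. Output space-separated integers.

Line 1: ['dictionary', 'walk'] (min_width=15, slack=0)
Line 2: ['banana', 'oats', 'one'] (min_width=15, slack=0)
Line 3: ['orange', 'bird'] (min_width=11, slack=4)
Line 4: ['orchestra', 'if'] (min_width=12, slack=3)
Line 5: ['brown', 'mineral'] (min_width=13, slack=2)
Line 6: ['at', 'book', 'bed'] (min_width=11, slack=4)
Line 7: ['spoon'] (min_width=5, slack=10)

Answer: 1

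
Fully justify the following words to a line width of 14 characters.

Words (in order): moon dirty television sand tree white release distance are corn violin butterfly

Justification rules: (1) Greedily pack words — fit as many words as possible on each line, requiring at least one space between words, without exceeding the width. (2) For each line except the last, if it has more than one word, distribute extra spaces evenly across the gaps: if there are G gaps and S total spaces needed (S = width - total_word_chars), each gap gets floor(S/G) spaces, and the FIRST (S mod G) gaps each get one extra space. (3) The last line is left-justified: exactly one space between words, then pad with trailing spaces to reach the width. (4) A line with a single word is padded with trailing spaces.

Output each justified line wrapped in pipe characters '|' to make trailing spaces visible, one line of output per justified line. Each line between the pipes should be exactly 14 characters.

Line 1: ['moon', 'dirty'] (min_width=10, slack=4)
Line 2: ['television'] (min_width=10, slack=4)
Line 3: ['sand', 'tree'] (min_width=9, slack=5)
Line 4: ['white', 'release'] (min_width=13, slack=1)
Line 5: ['distance', 'are'] (min_width=12, slack=2)
Line 6: ['corn', 'violin'] (min_width=11, slack=3)
Line 7: ['butterfly'] (min_width=9, slack=5)

Answer: |moon     dirty|
|television    |
|sand      tree|
|white  release|
|distance   are|
|corn    violin|
|butterfly     |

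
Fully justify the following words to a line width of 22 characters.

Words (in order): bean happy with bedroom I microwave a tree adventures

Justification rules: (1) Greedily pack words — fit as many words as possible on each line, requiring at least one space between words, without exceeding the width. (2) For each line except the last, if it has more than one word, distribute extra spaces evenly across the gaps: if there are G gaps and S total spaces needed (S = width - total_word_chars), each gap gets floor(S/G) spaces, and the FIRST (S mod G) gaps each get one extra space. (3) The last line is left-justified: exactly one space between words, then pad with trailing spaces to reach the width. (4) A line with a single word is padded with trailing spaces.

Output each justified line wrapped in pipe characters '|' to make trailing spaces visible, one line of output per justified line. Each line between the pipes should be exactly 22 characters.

Line 1: ['bean', 'happy', 'with'] (min_width=15, slack=7)
Line 2: ['bedroom', 'I', 'microwave', 'a'] (min_width=21, slack=1)
Line 3: ['tree', 'adventures'] (min_width=15, slack=7)

Answer: |bean     happy    with|
|bedroom  I microwave a|
|tree adventures       |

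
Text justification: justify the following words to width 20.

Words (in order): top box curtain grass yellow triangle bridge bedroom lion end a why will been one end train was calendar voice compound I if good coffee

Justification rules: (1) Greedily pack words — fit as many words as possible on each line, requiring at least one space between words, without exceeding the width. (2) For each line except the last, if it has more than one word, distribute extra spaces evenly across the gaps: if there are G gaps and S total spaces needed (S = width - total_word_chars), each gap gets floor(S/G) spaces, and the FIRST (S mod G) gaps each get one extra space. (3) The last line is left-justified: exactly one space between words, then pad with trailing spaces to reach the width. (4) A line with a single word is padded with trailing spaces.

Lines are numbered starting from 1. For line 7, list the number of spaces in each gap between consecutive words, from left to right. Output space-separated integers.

Line 1: ['top', 'box', 'curtain'] (min_width=15, slack=5)
Line 2: ['grass', 'yellow'] (min_width=12, slack=8)
Line 3: ['triangle', 'bridge'] (min_width=15, slack=5)
Line 4: ['bedroom', 'lion', 'end', 'a'] (min_width=18, slack=2)
Line 5: ['why', 'will', 'been', 'one'] (min_width=17, slack=3)
Line 6: ['end', 'train', 'was'] (min_width=13, slack=7)
Line 7: ['calendar', 'voice'] (min_width=14, slack=6)
Line 8: ['compound', 'I', 'if', 'good'] (min_width=18, slack=2)
Line 9: ['coffee'] (min_width=6, slack=14)

Answer: 7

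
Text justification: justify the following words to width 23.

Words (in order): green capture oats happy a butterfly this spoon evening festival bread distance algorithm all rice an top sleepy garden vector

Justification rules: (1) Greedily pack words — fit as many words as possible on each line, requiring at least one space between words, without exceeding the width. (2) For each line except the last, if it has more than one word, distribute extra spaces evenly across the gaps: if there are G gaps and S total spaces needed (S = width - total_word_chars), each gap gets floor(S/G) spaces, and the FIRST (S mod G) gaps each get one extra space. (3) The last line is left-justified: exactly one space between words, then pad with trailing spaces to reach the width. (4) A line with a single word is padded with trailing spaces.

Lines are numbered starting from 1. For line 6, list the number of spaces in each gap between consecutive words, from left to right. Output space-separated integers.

Line 1: ['green', 'capture', 'oats'] (min_width=18, slack=5)
Line 2: ['happy', 'a', 'butterfly', 'this'] (min_width=22, slack=1)
Line 3: ['spoon', 'evening', 'festival'] (min_width=22, slack=1)
Line 4: ['bread', 'distance'] (min_width=14, slack=9)
Line 5: ['algorithm', 'all', 'rice', 'an'] (min_width=21, slack=2)
Line 6: ['top', 'sleepy', 'garden'] (min_width=17, slack=6)
Line 7: ['vector'] (min_width=6, slack=17)

Answer: 4 4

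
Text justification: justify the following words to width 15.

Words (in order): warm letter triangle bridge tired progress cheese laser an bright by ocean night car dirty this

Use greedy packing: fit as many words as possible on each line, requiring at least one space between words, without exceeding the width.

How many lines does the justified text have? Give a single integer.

Answer: 7

Derivation:
Line 1: ['warm', 'letter'] (min_width=11, slack=4)
Line 2: ['triangle', 'bridge'] (min_width=15, slack=0)
Line 3: ['tired', 'progress'] (min_width=14, slack=1)
Line 4: ['cheese', 'laser', 'an'] (min_width=15, slack=0)
Line 5: ['bright', 'by', 'ocean'] (min_width=15, slack=0)
Line 6: ['night', 'car', 'dirty'] (min_width=15, slack=0)
Line 7: ['this'] (min_width=4, slack=11)
Total lines: 7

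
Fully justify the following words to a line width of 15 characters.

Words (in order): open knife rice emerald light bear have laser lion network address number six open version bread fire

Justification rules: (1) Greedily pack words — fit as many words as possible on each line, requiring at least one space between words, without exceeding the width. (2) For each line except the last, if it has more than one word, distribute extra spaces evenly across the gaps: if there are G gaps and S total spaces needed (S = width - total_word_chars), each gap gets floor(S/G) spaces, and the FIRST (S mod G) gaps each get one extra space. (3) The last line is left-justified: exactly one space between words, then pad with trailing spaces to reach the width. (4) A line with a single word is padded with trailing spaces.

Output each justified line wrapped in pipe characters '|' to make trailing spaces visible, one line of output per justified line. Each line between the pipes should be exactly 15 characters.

Answer: |open knife rice|
|emerald   light|
|bear have laser|
|lion    network|
|address  number|
|six        open|
|version   bread|
|fire           |

Derivation:
Line 1: ['open', 'knife', 'rice'] (min_width=15, slack=0)
Line 2: ['emerald', 'light'] (min_width=13, slack=2)
Line 3: ['bear', 'have', 'laser'] (min_width=15, slack=0)
Line 4: ['lion', 'network'] (min_width=12, slack=3)
Line 5: ['address', 'number'] (min_width=14, slack=1)
Line 6: ['six', 'open'] (min_width=8, slack=7)
Line 7: ['version', 'bread'] (min_width=13, slack=2)
Line 8: ['fire'] (min_width=4, slack=11)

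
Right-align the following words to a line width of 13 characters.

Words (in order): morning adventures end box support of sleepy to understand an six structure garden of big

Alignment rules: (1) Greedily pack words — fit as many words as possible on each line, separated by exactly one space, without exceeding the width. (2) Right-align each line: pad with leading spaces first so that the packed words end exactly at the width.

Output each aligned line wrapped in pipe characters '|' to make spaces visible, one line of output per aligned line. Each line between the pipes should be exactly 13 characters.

Line 1: ['morning'] (min_width=7, slack=6)
Line 2: ['adventures'] (min_width=10, slack=3)
Line 3: ['end', 'box'] (min_width=7, slack=6)
Line 4: ['support', 'of'] (min_width=10, slack=3)
Line 5: ['sleepy', 'to'] (min_width=9, slack=4)
Line 6: ['understand', 'an'] (min_width=13, slack=0)
Line 7: ['six', 'structure'] (min_width=13, slack=0)
Line 8: ['garden', 'of', 'big'] (min_width=13, slack=0)

Answer: |      morning|
|   adventures|
|      end box|
|   support of|
|    sleepy to|
|understand an|
|six structure|
|garden of big|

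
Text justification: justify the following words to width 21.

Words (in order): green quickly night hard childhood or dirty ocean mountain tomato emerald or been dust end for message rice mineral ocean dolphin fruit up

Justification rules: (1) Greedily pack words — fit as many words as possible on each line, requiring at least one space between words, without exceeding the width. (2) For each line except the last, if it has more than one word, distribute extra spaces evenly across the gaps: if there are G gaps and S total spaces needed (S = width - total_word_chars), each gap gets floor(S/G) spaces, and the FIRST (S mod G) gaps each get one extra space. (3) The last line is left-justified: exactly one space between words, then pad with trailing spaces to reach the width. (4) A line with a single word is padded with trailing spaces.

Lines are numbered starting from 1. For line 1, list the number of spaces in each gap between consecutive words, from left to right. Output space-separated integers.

Answer: 2 2

Derivation:
Line 1: ['green', 'quickly', 'night'] (min_width=19, slack=2)
Line 2: ['hard', 'childhood', 'or'] (min_width=17, slack=4)
Line 3: ['dirty', 'ocean', 'mountain'] (min_width=20, slack=1)
Line 4: ['tomato', 'emerald', 'or'] (min_width=17, slack=4)
Line 5: ['been', 'dust', 'end', 'for'] (min_width=17, slack=4)
Line 6: ['message', 'rice', 'mineral'] (min_width=20, slack=1)
Line 7: ['ocean', 'dolphin', 'fruit'] (min_width=19, slack=2)
Line 8: ['up'] (min_width=2, slack=19)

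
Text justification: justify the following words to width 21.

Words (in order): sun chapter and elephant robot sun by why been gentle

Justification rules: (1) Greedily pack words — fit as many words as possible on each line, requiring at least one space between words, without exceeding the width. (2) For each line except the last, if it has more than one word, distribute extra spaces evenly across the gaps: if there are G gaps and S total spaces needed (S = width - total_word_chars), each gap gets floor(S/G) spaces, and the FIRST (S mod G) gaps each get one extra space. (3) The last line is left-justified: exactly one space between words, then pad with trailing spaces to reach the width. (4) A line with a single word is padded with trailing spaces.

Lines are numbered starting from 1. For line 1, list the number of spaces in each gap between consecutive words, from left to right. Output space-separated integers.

Line 1: ['sun', 'chapter', 'and'] (min_width=15, slack=6)
Line 2: ['elephant', 'robot', 'sun', 'by'] (min_width=21, slack=0)
Line 3: ['why', 'been', 'gentle'] (min_width=15, slack=6)

Answer: 4 4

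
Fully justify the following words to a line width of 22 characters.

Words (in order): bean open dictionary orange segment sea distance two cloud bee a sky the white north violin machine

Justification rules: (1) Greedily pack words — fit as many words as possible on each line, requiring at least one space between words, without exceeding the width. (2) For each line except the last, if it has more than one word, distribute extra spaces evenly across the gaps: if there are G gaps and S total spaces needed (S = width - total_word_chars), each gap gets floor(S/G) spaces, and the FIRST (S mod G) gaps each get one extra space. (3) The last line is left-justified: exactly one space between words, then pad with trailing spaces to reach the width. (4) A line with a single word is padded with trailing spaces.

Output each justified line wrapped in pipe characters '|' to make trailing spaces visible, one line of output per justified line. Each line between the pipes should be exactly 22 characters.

Answer: |bean  open  dictionary|
|orange   segment   sea|
|distance two cloud bee|
|a  sky the white north|
|violin machine        |

Derivation:
Line 1: ['bean', 'open', 'dictionary'] (min_width=20, slack=2)
Line 2: ['orange', 'segment', 'sea'] (min_width=18, slack=4)
Line 3: ['distance', 'two', 'cloud', 'bee'] (min_width=22, slack=0)
Line 4: ['a', 'sky', 'the', 'white', 'north'] (min_width=21, slack=1)
Line 5: ['violin', 'machine'] (min_width=14, slack=8)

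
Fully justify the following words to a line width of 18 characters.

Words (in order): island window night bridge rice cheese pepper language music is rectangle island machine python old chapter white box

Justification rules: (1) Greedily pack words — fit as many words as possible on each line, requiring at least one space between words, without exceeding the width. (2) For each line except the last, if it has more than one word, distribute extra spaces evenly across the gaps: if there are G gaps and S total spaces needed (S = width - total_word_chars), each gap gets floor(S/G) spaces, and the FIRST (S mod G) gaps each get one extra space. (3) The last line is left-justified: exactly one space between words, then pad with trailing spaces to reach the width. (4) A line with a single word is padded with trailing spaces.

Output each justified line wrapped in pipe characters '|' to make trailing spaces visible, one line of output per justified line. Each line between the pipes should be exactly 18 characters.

Answer: |island      window|
|night  bridge rice|
|cheese      pepper|
|language  music is|
|rectangle   island|
|machine python old|
|chapter white box |

Derivation:
Line 1: ['island', 'window'] (min_width=13, slack=5)
Line 2: ['night', 'bridge', 'rice'] (min_width=17, slack=1)
Line 3: ['cheese', 'pepper'] (min_width=13, slack=5)
Line 4: ['language', 'music', 'is'] (min_width=17, slack=1)
Line 5: ['rectangle', 'island'] (min_width=16, slack=2)
Line 6: ['machine', 'python', 'old'] (min_width=18, slack=0)
Line 7: ['chapter', 'white', 'box'] (min_width=17, slack=1)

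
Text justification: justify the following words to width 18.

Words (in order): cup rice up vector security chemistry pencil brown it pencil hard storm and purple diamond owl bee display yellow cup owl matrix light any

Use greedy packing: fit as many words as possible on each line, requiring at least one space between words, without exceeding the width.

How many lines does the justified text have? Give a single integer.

Answer: 8

Derivation:
Line 1: ['cup', 'rice', 'up', 'vector'] (min_width=18, slack=0)
Line 2: ['security', 'chemistry'] (min_width=18, slack=0)
Line 3: ['pencil', 'brown', 'it'] (min_width=15, slack=3)
Line 4: ['pencil', 'hard', 'storm'] (min_width=17, slack=1)
Line 5: ['and', 'purple', 'diamond'] (min_width=18, slack=0)
Line 6: ['owl', 'bee', 'display'] (min_width=15, slack=3)
Line 7: ['yellow', 'cup', 'owl'] (min_width=14, slack=4)
Line 8: ['matrix', 'light', 'any'] (min_width=16, slack=2)
Total lines: 8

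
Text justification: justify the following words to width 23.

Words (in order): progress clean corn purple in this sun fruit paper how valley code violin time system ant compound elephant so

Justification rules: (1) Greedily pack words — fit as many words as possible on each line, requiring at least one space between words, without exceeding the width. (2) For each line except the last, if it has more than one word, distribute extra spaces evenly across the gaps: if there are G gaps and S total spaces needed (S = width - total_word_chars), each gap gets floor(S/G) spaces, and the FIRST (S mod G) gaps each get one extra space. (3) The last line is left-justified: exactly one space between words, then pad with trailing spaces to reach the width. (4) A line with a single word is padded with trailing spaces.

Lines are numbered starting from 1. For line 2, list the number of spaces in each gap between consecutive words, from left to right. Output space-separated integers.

Line 1: ['progress', 'clean', 'corn'] (min_width=19, slack=4)
Line 2: ['purple', 'in', 'this', 'sun'] (min_width=18, slack=5)
Line 3: ['fruit', 'paper', 'how', 'valley'] (min_width=22, slack=1)
Line 4: ['code', 'violin', 'time', 'system'] (min_width=23, slack=0)
Line 5: ['ant', 'compound', 'elephant'] (min_width=21, slack=2)
Line 6: ['so'] (min_width=2, slack=21)

Answer: 3 3 2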